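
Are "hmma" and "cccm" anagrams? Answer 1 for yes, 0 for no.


Strings: "hmma", "cccm"
Sorted first:  ahmm
Sorted second: cccm
Differ at position 0: 'a' vs 'c' => not anagrams

0


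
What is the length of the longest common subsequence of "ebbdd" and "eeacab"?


LCS of "ebbdd" and "eeacab"
DP table:
           e    e    a    c    a    b
      0    0    0    0    0    0    0
  e   0    1    1    1    1    1    1
  b   0    1    1    1    1    1    2
  b   0    1    1    1    1    1    2
  d   0    1    1    1    1    1    2
  d   0    1    1    1    1    1    2
LCS length = dp[5][6] = 2

2


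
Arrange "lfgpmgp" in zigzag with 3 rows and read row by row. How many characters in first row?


Zigzag "lfgpmgp" into 3 rows:
Placing characters:
  'l' => row 0
  'f' => row 1
  'g' => row 2
  'p' => row 1
  'm' => row 0
  'g' => row 1
  'p' => row 2
Rows:
  Row 0: "lm"
  Row 1: "fpg"
  Row 2: "gp"
First row length: 2

2


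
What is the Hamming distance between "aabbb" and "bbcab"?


Comparing "aabbb" and "bbcab" position by position:
  Position 0: 'a' vs 'b' => differ
  Position 1: 'a' vs 'b' => differ
  Position 2: 'b' vs 'c' => differ
  Position 3: 'b' vs 'a' => differ
  Position 4: 'b' vs 'b' => same
Total differences (Hamming distance): 4

4


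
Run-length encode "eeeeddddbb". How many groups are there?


Input: eeeeddddbb
Scanning for consecutive runs:
  Group 1: 'e' x 4 (positions 0-3)
  Group 2: 'd' x 4 (positions 4-7)
  Group 3: 'b' x 2 (positions 8-9)
Total groups: 3

3


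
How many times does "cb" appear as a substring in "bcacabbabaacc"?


Searching for "cb" in "bcacabbabaacc"
Scanning each position:
  Position 0: "bc" => no
  Position 1: "ca" => no
  Position 2: "ac" => no
  Position 3: "ca" => no
  Position 4: "ab" => no
  Position 5: "bb" => no
  Position 6: "ba" => no
  Position 7: "ab" => no
  Position 8: "ba" => no
  Position 9: "aa" => no
  Position 10: "ac" => no
  Position 11: "cc" => no
Total occurrences: 0

0


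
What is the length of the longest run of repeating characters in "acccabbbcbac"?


Input: "acccabbbcbac"
Scanning for longest run:
  Position 1 ('c'): new char, reset run to 1
  Position 2 ('c'): continues run of 'c', length=2
  Position 3 ('c'): continues run of 'c', length=3
  Position 4 ('a'): new char, reset run to 1
  Position 5 ('b'): new char, reset run to 1
  Position 6 ('b'): continues run of 'b', length=2
  Position 7 ('b'): continues run of 'b', length=3
  Position 8 ('c'): new char, reset run to 1
  Position 9 ('b'): new char, reset run to 1
  Position 10 ('a'): new char, reset run to 1
  Position 11 ('c'): new char, reset run to 1
Longest run: 'c' with length 3

3


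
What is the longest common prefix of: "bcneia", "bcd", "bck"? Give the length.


Words: bcneia, bcd, bck
  Position 0: all 'b' => match
  Position 1: all 'c' => match
  Position 2: ('n', 'd', 'k') => mismatch, stop
LCP = "bc" (length 2)

2


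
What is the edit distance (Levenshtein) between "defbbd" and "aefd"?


Computing edit distance: "defbbd" -> "aefd"
DP table:
           a    e    f    d
      0    1    2    3    4
  d   1    1    2    3    3
  e   2    2    1    2    3
  f   3    3    2    1    2
  b   4    4    3    2    2
  b   5    5    4    3    3
  d   6    6    5    4    3
Edit distance = dp[6][4] = 3

3


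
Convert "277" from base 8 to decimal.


Input: "277" in base 8
Positional expansion:
  Digit '2' (value 2) x 8^2 = 128
  Digit '7' (value 7) x 8^1 = 56
  Digit '7' (value 7) x 8^0 = 7
Sum = 191

191


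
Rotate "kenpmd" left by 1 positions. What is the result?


Input: "kenpmd", rotate left by 1
First 1 characters: "k"
Remaining characters: "enpmd"
Concatenate remaining + first: "enpmd" + "k" = "enpmdk"

enpmdk


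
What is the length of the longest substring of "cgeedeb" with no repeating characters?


Input: "cgeedeb"
Sliding window (track last position of each char):
  Position 0 ('c'): window [0,0] length 1 -- new best
  Position 1 ('g'): window [0,1] length 2 -- new best
  Position 2 ('e'): window [0,2] length 3 -- new best
  Position 3 ('e'): repeat (last at 2), move window start to 3
  Position 3 ('e'): window [3,3] length 1
  Position 4 ('d'): window [3,4] length 2
  Position 5 ('e'): repeat (last at 3), move window start to 4
  Position 5 ('e'): window [4,5] length 2
  Position 6 ('b'): window [4,6] length 3
Longest substring with no repeats: "cge" with length 3

3


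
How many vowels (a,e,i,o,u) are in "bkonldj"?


Input: bkonldj
Checking each character:
  'b' at position 0: consonant
  'k' at position 1: consonant
  'o' at position 2: vowel (running total: 1)
  'n' at position 3: consonant
  'l' at position 4: consonant
  'd' at position 5: consonant
  'j' at position 6: consonant
Total vowels: 1

1


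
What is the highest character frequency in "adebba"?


Input: adebba
Character counts:
  'a': 2
  'b': 2
  'd': 1
  'e': 1
Maximum frequency: 2

2


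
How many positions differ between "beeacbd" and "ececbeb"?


Comparing "beeacbd" and "ececbeb" position by position:
  Position 0: 'b' vs 'e' => DIFFER
  Position 1: 'e' vs 'c' => DIFFER
  Position 2: 'e' vs 'e' => same
  Position 3: 'a' vs 'c' => DIFFER
  Position 4: 'c' vs 'b' => DIFFER
  Position 5: 'b' vs 'e' => DIFFER
  Position 6: 'd' vs 'b' => DIFFER
Positions that differ: 6

6


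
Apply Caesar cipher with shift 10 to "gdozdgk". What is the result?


Caesar cipher: shift "gdozdgk" by 10
  'g' (pos 6) + 10 = pos 16 = 'q'
  'd' (pos 3) + 10 = pos 13 = 'n'
  'o' (pos 14) + 10 = pos 24 = 'y'
  'z' (pos 25) + 10 = pos 9 = 'j'
  'd' (pos 3) + 10 = pos 13 = 'n'
  'g' (pos 6) + 10 = pos 16 = 'q'
  'k' (pos 10) + 10 = pos 20 = 'u'
Result: qnyjnqu

qnyjnqu


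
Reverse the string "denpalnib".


Input: denpalnib
Reading characters right to left:
  Position 8: 'b'
  Position 7: 'i'
  Position 6: 'n'
  Position 5: 'l'
  Position 4: 'a'
  Position 3: 'p'
  Position 2: 'n'
  Position 1: 'e'
  Position 0: 'd'
Reversed: binlapned

binlapned


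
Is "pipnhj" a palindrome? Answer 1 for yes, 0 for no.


Input: pipnhj
Reversed: jhnpip
  Compare pos 0 ('p') with pos 5 ('j'): MISMATCH
  Compare pos 1 ('i') with pos 4 ('h'): MISMATCH
  Compare pos 2 ('p') with pos 3 ('n'): MISMATCH
Result: not a palindrome

0


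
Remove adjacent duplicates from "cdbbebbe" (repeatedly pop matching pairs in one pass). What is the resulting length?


Input: cdbbebbe
Stack-based adjacent duplicate removal:
  Read 'c': push. Stack: c
  Read 'd': push. Stack: cd
  Read 'b': push. Stack: cdb
  Read 'b': matches stack top 'b' => pop. Stack: cd
  Read 'e': push. Stack: cde
  Read 'b': push. Stack: cdeb
  Read 'b': matches stack top 'b' => pop. Stack: cde
  Read 'e': matches stack top 'e' => pop. Stack: cd
Final stack: "cd" (length 2)

2


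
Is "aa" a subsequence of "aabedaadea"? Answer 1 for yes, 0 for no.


Check if "aa" is a subsequence of "aabedaadea"
Greedy scan:
  Position 0 ('a'): matches sub[0] = 'a'
  Position 1 ('a'): matches sub[1] = 'a'
  Position 2 ('b'): no match needed
  Position 3 ('e'): no match needed
  Position 4 ('d'): no match needed
  Position 5 ('a'): no match needed
  Position 6 ('a'): no match needed
  Position 7 ('d'): no match needed
  Position 8 ('e'): no match needed
  Position 9 ('a'): no match needed
All 2 characters matched => is a subsequence

1


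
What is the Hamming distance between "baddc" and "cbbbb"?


Comparing "baddc" and "cbbbb" position by position:
  Position 0: 'b' vs 'c' => differ
  Position 1: 'a' vs 'b' => differ
  Position 2: 'd' vs 'b' => differ
  Position 3: 'd' vs 'b' => differ
  Position 4: 'c' vs 'b' => differ
Total differences (Hamming distance): 5

5


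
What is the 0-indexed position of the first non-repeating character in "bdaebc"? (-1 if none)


Input: bdaebc
Character frequencies:
  'a': 1
  'b': 2
  'c': 1
  'd': 1
  'e': 1
Scanning left to right for freq == 1:
  Position 0 ('b'): freq=2, skip
  Position 1 ('d'): unique! => answer = 1

1


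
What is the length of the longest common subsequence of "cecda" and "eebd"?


LCS of "cecda" and "eebd"
DP table:
           e    e    b    d
      0    0    0    0    0
  c   0    0    0    0    0
  e   0    1    1    1    1
  c   0    1    1    1    1
  d   0    1    1    1    2
  a   0    1    1    1    2
LCS length = dp[5][4] = 2

2


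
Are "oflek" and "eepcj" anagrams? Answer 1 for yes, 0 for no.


Strings: "oflek", "eepcj"
Sorted first:  efklo
Sorted second: ceejp
Differ at position 0: 'e' vs 'c' => not anagrams

0


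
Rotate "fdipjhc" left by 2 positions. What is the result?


Input: "fdipjhc", rotate left by 2
First 2 characters: "fd"
Remaining characters: "ipjhc"
Concatenate remaining + first: "ipjhc" + "fd" = "ipjhcfd"

ipjhcfd


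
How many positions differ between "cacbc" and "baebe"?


Comparing "cacbc" and "baebe" position by position:
  Position 0: 'c' vs 'b' => DIFFER
  Position 1: 'a' vs 'a' => same
  Position 2: 'c' vs 'e' => DIFFER
  Position 3: 'b' vs 'b' => same
  Position 4: 'c' vs 'e' => DIFFER
Positions that differ: 3

3


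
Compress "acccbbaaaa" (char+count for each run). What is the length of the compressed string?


Input: acccbbaaaa
Runs:
  'a' x 1 => "a1"
  'c' x 3 => "c3"
  'b' x 2 => "b2"
  'a' x 4 => "a4"
Compressed: "a1c3b2a4"
Compressed length: 8

8


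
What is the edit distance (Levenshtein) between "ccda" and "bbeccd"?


Computing edit distance: "ccda" -> "bbeccd"
DP table:
           b    b    e    c    c    d
      0    1    2    3    4    5    6
  c   1    1    2    3    3    4    5
  c   2    2    2    3    3    3    4
  d   3    3    3    3    4    4    3
  a   4    4    4    4    4    5    4
Edit distance = dp[4][6] = 4

4


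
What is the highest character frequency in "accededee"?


Input: accededee
Character counts:
  'a': 1
  'c': 2
  'd': 2
  'e': 4
Maximum frequency: 4

4


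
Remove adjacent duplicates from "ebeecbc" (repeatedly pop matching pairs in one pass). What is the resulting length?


Input: ebeecbc
Stack-based adjacent duplicate removal:
  Read 'e': push. Stack: e
  Read 'b': push. Stack: eb
  Read 'e': push. Stack: ebe
  Read 'e': matches stack top 'e' => pop. Stack: eb
  Read 'c': push. Stack: ebc
  Read 'b': push. Stack: ebcb
  Read 'c': push. Stack: ebcbc
Final stack: "ebcbc" (length 5)

5


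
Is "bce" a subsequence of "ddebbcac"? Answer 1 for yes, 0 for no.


Check if "bce" is a subsequence of "ddebbcac"
Greedy scan:
  Position 0 ('d'): no match needed
  Position 1 ('d'): no match needed
  Position 2 ('e'): no match needed
  Position 3 ('b'): matches sub[0] = 'b'
  Position 4 ('b'): no match needed
  Position 5 ('c'): matches sub[1] = 'c'
  Position 6 ('a'): no match needed
  Position 7 ('c'): no match needed
Only matched 2/3 characters => not a subsequence

0


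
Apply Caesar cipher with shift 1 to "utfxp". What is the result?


Caesar cipher: shift "utfxp" by 1
  'u' (pos 20) + 1 = pos 21 = 'v'
  't' (pos 19) + 1 = pos 20 = 'u'
  'f' (pos 5) + 1 = pos 6 = 'g'
  'x' (pos 23) + 1 = pos 24 = 'y'
  'p' (pos 15) + 1 = pos 16 = 'q'
Result: vugyq

vugyq


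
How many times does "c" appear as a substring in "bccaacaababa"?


Searching for "c" in "bccaacaababa"
Scanning each position:
  Position 0: "b" => no
  Position 1: "c" => MATCH
  Position 2: "c" => MATCH
  Position 3: "a" => no
  Position 4: "a" => no
  Position 5: "c" => MATCH
  Position 6: "a" => no
  Position 7: "a" => no
  Position 8: "b" => no
  Position 9: "a" => no
  Position 10: "b" => no
  Position 11: "a" => no
Total occurrences: 3

3


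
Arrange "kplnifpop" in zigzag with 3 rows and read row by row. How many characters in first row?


Zigzag "kplnifpop" into 3 rows:
Placing characters:
  'k' => row 0
  'p' => row 1
  'l' => row 2
  'n' => row 1
  'i' => row 0
  'f' => row 1
  'p' => row 2
  'o' => row 1
  'p' => row 0
Rows:
  Row 0: "kip"
  Row 1: "pnfo"
  Row 2: "lp"
First row length: 3

3


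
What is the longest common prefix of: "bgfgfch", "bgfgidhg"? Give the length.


Words: bgfgfch, bgfgidhg
  Position 0: all 'b' => match
  Position 1: all 'g' => match
  Position 2: all 'f' => match
  Position 3: all 'g' => match
  Position 4: ('f', 'i') => mismatch, stop
LCP = "bgfg" (length 4)

4


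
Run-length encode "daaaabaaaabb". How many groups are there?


Input: daaaabaaaabb
Scanning for consecutive runs:
  Group 1: 'd' x 1 (positions 0-0)
  Group 2: 'a' x 4 (positions 1-4)
  Group 3: 'b' x 1 (positions 5-5)
  Group 4: 'a' x 4 (positions 6-9)
  Group 5: 'b' x 2 (positions 10-11)
Total groups: 5

5


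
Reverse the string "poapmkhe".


Input: poapmkhe
Reading characters right to left:
  Position 7: 'e'
  Position 6: 'h'
  Position 5: 'k'
  Position 4: 'm'
  Position 3: 'p'
  Position 2: 'a'
  Position 1: 'o'
  Position 0: 'p'
Reversed: ehkmpaop

ehkmpaop


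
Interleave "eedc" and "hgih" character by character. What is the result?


Interleaving "eedc" and "hgih":
  Position 0: 'e' from first, 'h' from second => "eh"
  Position 1: 'e' from first, 'g' from second => "eg"
  Position 2: 'd' from first, 'i' from second => "di"
  Position 3: 'c' from first, 'h' from second => "ch"
Result: ehegdich

ehegdich


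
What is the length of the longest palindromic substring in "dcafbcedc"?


Input: "dcafbcedc"
Checking substrings for palindromes:
  No multi-char palindromic substrings found
Longest palindromic substring: "d" with length 1

1


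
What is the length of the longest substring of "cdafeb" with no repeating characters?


Input: "cdafeb"
Sliding window (track last position of each char):
  Position 0 ('c'): window [0,0] length 1 -- new best
  Position 1 ('d'): window [0,1] length 2 -- new best
  Position 2 ('a'): window [0,2] length 3 -- new best
  Position 3 ('f'): window [0,3] length 4 -- new best
  Position 4 ('e'): window [0,4] length 5 -- new best
  Position 5 ('b'): window [0,5] length 6 -- new best
Longest substring with no repeats: "cdafeb" with length 6

6


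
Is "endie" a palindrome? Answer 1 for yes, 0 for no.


Input: endie
Reversed: eidne
  Compare pos 0 ('e') with pos 4 ('e'): match
  Compare pos 1 ('n') with pos 3 ('i'): MISMATCH
Result: not a palindrome

0


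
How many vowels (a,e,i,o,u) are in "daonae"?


Input: daonae
Checking each character:
  'd' at position 0: consonant
  'a' at position 1: vowel (running total: 1)
  'o' at position 2: vowel (running total: 2)
  'n' at position 3: consonant
  'a' at position 4: vowel (running total: 3)
  'e' at position 5: vowel (running total: 4)
Total vowels: 4

4


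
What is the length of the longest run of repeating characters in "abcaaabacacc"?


Input: "abcaaabacacc"
Scanning for longest run:
  Position 1 ('b'): new char, reset run to 1
  Position 2 ('c'): new char, reset run to 1
  Position 3 ('a'): new char, reset run to 1
  Position 4 ('a'): continues run of 'a', length=2
  Position 5 ('a'): continues run of 'a', length=3
  Position 6 ('b'): new char, reset run to 1
  Position 7 ('a'): new char, reset run to 1
  Position 8 ('c'): new char, reset run to 1
  Position 9 ('a'): new char, reset run to 1
  Position 10 ('c'): new char, reset run to 1
  Position 11 ('c'): continues run of 'c', length=2
Longest run: 'a' with length 3

3


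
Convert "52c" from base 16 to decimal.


Input: "52c" in base 16
Positional expansion:
  Digit '5' (value 5) x 16^2 = 1280
  Digit '2' (value 2) x 16^1 = 32
  Digit 'c' (value 12) x 16^0 = 12
Sum = 1324

1324


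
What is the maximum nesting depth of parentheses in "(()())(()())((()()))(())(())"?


Input: "(()())(()())((()()))(())(())"
Tracking depth:
  Position 0 '(': depth becomes 1
  Position 1 '(': depth becomes 2
  Position 2 ')': depth becomes 1
  Position 3 '(': depth becomes 2
  Position 4 ')': depth becomes 1
  Position 5 ')': depth becomes 0
  Position 6 '(': depth becomes 1
  Position 7 '(': depth becomes 2
  Position 8 ')': depth becomes 1
  Position 9 '(': depth becomes 2
  Position 10 ')': depth becomes 1
  Position 11 ')': depth becomes 0
  Position 12 '(': depth becomes 1
  Position 13 '(': depth becomes 2
  Position 14 '(': depth becomes 3
  Position 15 ')': depth becomes 2
  Position 16 '(': depth becomes 3
  Position 17 ')': depth becomes 2
  Position 18 ')': depth becomes 1
  Position 19 ')': depth becomes 0
  Position 20 '(': depth becomes 1
  Position 21 '(': depth becomes 2
  Position 22 ')': depth becomes 1
  Position 23 ')': depth becomes 0
  Position 24 '(': depth becomes 1
  Position 25 '(': depth becomes 2
  Position 26 ')': depth becomes 1
  Position 27 ')': depth becomes 0
Maximum depth reached: 3

3


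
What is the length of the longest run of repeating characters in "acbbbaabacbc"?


Input: "acbbbaabacbc"
Scanning for longest run:
  Position 1 ('c'): new char, reset run to 1
  Position 2 ('b'): new char, reset run to 1
  Position 3 ('b'): continues run of 'b', length=2
  Position 4 ('b'): continues run of 'b', length=3
  Position 5 ('a'): new char, reset run to 1
  Position 6 ('a'): continues run of 'a', length=2
  Position 7 ('b'): new char, reset run to 1
  Position 8 ('a'): new char, reset run to 1
  Position 9 ('c'): new char, reset run to 1
  Position 10 ('b'): new char, reset run to 1
  Position 11 ('c'): new char, reset run to 1
Longest run: 'b' with length 3

3


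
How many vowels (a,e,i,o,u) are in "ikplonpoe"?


Input: ikplonpoe
Checking each character:
  'i' at position 0: vowel (running total: 1)
  'k' at position 1: consonant
  'p' at position 2: consonant
  'l' at position 3: consonant
  'o' at position 4: vowel (running total: 2)
  'n' at position 5: consonant
  'p' at position 6: consonant
  'o' at position 7: vowel (running total: 3)
  'e' at position 8: vowel (running total: 4)
Total vowels: 4

4


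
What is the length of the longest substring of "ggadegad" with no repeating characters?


Input: "ggadegad"
Sliding window (track last position of each char):
  Position 0 ('g'): window [0,0] length 1 -- new best
  Position 1 ('g'): repeat (last at 0), move window start to 1
  Position 1 ('g'): window [1,1] length 1
  Position 2 ('a'): window [1,2] length 2 -- new best
  Position 3 ('d'): window [1,3] length 3 -- new best
  Position 4 ('e'): window [1,4] length 4 -- new best
  Position 5 ('g'): repeat (last at 1), move window start to 2
  Position 5 ('g'): window [2,5] length 4
  Position 6 ('a'): repeat (last at 2), move window start to 3
  Position 6 ('a'): window [3,6] length 4
  Position 7 ('d'): repeat (last at 3), move window start to 4
  Position 7 ('d'): window [4,7] length 4
Longest substring with no repeats: "gade" with length 4

4


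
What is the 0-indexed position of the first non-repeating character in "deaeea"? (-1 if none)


Input: deaeea
Character frequencies:
  'a': 2
  'd': 1
  'e': 3
Scanning left to right for freq == 1:
  Position 0 ('d'): unique! => answer = 0

0


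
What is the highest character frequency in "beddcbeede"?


Input: beddcbeede
Character counts:
  'b': 2
  'c': 1
  'd': 3
  'e': 4
Maximum frequency: 4

4


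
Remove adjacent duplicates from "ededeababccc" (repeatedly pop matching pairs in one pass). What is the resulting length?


Input: ededeababccc
Stack-based adjacent duplicate removal:
  Read 'e': push. Stack: e
  Read 'd': push. Stack: ed
  Read 'e': push. Stack: ede
  Read 'd': push. Stack: eded
  Read 'e': push. Stack: edede
  Read 'a': push. Stack: ededea
  Read 'b': push. Stack: ededeab
  Read 'a': push. Stack: ededeaba
  Read 'b': push. Stack: ededeabab
  Read 'c': push. Stack: ededeababc
  Read 'c': matches stack top 'c' => pop. Stack: ededeabab
  Read 'c': push. Stack: ededeababc
Final stack: "ededeababc" (length 10)

10


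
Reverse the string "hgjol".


Input: hgjol
Reading characters right to left:
  Position 4: 'l'
  Position 3: 'o'
  Position 2: 'j'
  Position 1: 'g'
  Position 0: 'h'
Reversed: lojgh

lojgh


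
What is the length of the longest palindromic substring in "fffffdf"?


Input: "fffffdf"
Checking substrings for palindromes:
  [0:5] "fffff" (len 5) => palindrome
  [0:4] "ffff" (len 4) => palindrome
  [1:5] "ffff" (len 4) => palindrome
  [0:3] "fff" (len 3) => palindrome
  [1:4] "fff" (len 3) => palindrome
  [2:5] "fff" (len 3) => palindrome
Longest palindromic substring: "fffff" with length 5

5


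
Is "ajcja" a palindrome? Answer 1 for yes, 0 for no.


Input: ajcja
Reversed: ajcja
  Compare pos 0 ('a') with pos 4 ('a'): match
  Compare pos 1 ('j') with pos 3 ('j'): match
Result: palindrome

1


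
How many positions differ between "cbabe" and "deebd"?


Comparing "cbabe" and "deebd" position by position:
  Position 0: 'c' vs 'd' => DIFFER
  Position 1: 'b' vs 'e' => DIFFER
  Position 2: 'a' vs 'e' => DIFFER
  Position 3: 'b' vs 'b' => same
  Position 4: 'e' vs 'd' => DIFFER
Positions that differ: 4

4


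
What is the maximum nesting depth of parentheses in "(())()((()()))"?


Input: "(())()((()()))"
Tracking depth:
  Position 0 '(': depth becomes 1
  Position 1 '(': depth becomes 2
  Position 2 ')': depth becomes 1
  Position 3 ')': depth becomes 0
  Position 4 '(': depth becomes 1
  Position 5 ')': depth becomes 0
  Position 6 '(': depth becomes 1
  Position 7 '(': depth becomes 2
  Position 8 '(': depth becomes 3
  Position 9 ')': depth becomes 2
  Position 10 '(': depth becomes 3
  Position 11 ')': depth becomes 2
  Position 12 ')': depth becomes 1
  Position 13 ')': depth becomes 0
Maximum depth reached: 3

3


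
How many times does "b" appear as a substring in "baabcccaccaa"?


Searching for "b" in "baabcccaccaa"
Scanning each position:
  Position 0: "b" => MATCH
  Position 1: "a" => no
  Position 2: "a" => no
  Position 3: "b" => MATCH
  Position 4: "c" => no
  Position 5: "c" => no
  Position 6: "c" => no
  Position 7: "a" => no
  Position 8: "c" => no
  Position 9: "c" => no
  Position 10: "a" => no
  Position 11: "a" => no
Total occurrences: 2

2


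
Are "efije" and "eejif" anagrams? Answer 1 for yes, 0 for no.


Strings: "efije", "eejif"
Sorted first:  eefij
Sorted second: eefij
Sorted forms match => anagrams

1


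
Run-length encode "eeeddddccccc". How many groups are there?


Input: eeeddddccccc
Scanning for consecutive runs:
  Group 1: 'e' x 3 (positions 0-2)
  Group 2: 'd' x 4 (positions 3-6)
  Group 3: 'c' x 5 (positions 7-11)
Total groups: 3

3


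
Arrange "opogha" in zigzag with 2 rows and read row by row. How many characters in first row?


Zigzag "opogha" into 2 rows:
Placing characters:
  'o' => row 0
  'p' => row 1
  'o' => row 0
  'g' => row 1
  'h' => row 0
  'a' => row 1
Rows:
  Row 0: "ooh"
  Row 1: "pga"
First row length: 3

3


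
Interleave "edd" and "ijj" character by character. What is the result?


Interleaving "edd" and "ijj":
  Position 0: 'e' from first, 'i' from second => "ei"
  Position 1: 'd' from first, 'j' from second => "dj"
  Position 2: 'd' from first, 'j' from second => "dj"
Result: eidjdj

eidjdj


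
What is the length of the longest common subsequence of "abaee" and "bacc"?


LCS of "abaee" and "bacc"
DP table:
           b    a    c    c
      0    0    0    0    0
  a   0    0    1    1    1
  b   0    1    1    1    1
  a   0    1    2    2    2
  e   0    1    2    2    2
  e   0    1    2    2    2
LCS length = dp[5][4] = 2

2


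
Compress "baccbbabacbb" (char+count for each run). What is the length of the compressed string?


Input: baccbbabacbb
Runs:
  'b' x 1 => "b1"
  'a' x 1 => "a1"
  'c' x 2 => "c2"
  'b' x 2 => "b2"
  'a' x 1 => "a1"
  'b' x 1 => "b1"
  'a' x 1 => "a1"
  'c' x 1 => "c1"
  'b' x 2 => "b2"
Compressed: "b1a1c2b2a1b1a1c1b2"
Compressed length: 18

18


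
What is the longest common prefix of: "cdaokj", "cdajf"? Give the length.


Words: cdaokj, cdajf
  Position 0: all 'c' => match
  Position 1: all 'd' => match
  Position 2: all 'a' => match
  Position 3: ('o', 'j') => mismatch, stop
LCP = "cda" (length 3)

3


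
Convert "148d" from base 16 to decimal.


Input: "148d" in base 16
Positional expansion:
  Digit '1' (value 1) x 16^3 = 4096
  Digit '4' (value 4) x 16^2 = 1024
  Digit '8' (value 8) x 16^1 = 128
  Digit 'd' (value 13) x 16^0 = 13
Sum = 5261

5261


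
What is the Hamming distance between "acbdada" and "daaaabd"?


Comparing "acbdada" and "daaaabd" position by position:
  Position 0: 'a' vs 'd' => differ
  Position 1: 'c' vs 'a' => differ
  Position 2: 'b' vs 'a' => differ
  Position 3: 'd' vs 'a' => differ
  Position 4: 'a' vs 'a' => same
  Position 5: 'd' vs 'b' => differ
  Position 6: 'a' vs 'd' => differ
Total differences (Hamming distance): 6

6


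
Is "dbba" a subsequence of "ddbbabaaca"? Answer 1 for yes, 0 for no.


Check if "dbba" is a subsequence of "ddbbabaaca"
Greedy scan:
  Position 0 ('d'): matches sub[0] = 'd'
  Position 1 ('d'): no match needed
  Position 2 ('b'): matches sub[1] = 'b'
  Position 3 ('b'): matches sub[2] = 'b'
  Position 4 ('a'): matches sub[3] = 'a'
  Position 5 ('b'): no match needed
  Position 6 ('a'): no match needed
  Position 7 ('a'): no match needed
  Position 8 ('c'): no match needed
  Position 9 ('a'): no match needed
All 4 characters matched => is a subsequence

1


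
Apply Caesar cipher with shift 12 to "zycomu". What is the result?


Caesar cipher: shift "zycomu" by 12
  'z' (pos 25) + 12 = pos 11 = 'l'
  'y' (pos 24) + 12 = pos 10 = 'k'
  'c' (pos 2) + 12 = pos 14 = 'o'
  'o' (pos 14) + 12 = pos 0 = 'a'
  'm' (pos 12) + 12 = pos 24 = 'y'
  'u' (pos 20) + 12 = pos 6 = 'g'
Result: lkoayg

lkoayg


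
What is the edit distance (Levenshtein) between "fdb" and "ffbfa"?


Computing edit distance: "fdb" -> "ffbfa"
DP table:
           f    f    b    f    a
      0    1    2    3    4    5
  f   1    0    1    2    3    4
  d   2    1    1    2    3    4
  b   3    2    2    1    2    3
Edit distance = dp[3][5] = 3

3


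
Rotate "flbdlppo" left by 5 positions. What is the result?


Input: "flbdlppo", rotate left by 5
First 5 characters: "flbdl"
Remaining characters: "ppo"
Concatenate remaining + first: "ppo" + "flbdl" = "ppoflbdl"

ppoflbdl


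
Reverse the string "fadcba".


Input: fadcba
Reading characters right to left:
  Position 5: 'a'
  Position 4: 'b'
  Position 3: 'c'
  Position 2: 'd'
  Position 1: 'a'
  Position 0: 'f'
Reversed: abcdaf

abcdaf


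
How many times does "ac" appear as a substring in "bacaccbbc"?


Searching for "ac" in "bacaccbbc"
Scanning each position:
  Position 0: "ba" => no
  Position 1: "ac" => MATCH
  Position 2: "ca" => no
  Position 3: "ac" => MATCH
  Position 4: "cc" => no
  Position 5: "cb" => no
  Position 6: "bb" => no
  Position 7: "bc" => no
Total occurrences: 2

2


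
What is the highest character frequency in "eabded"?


Input: eabded
Character counts:
  'a': 1
  'b': 1
  'd': 2
  'e': 2
Maximum frequency: 2

2


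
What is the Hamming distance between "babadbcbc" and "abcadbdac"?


Comparing "babadbcbc" and "abcadbdac" position by position:
  Position 0: 'b' vs 'a' => differ
  Position 1: 'a' vs 'b' => differ
  Position 2: 'b' vs 'c' => differ
  Position 3: 'a' vs 'a' => same
  Position 4: 'd' vs 'd' => same
  Position 5: 'b' vs 'b' => same
  Position 6: 'c' vs 'd' => differ
  Position 7: 'b' vs 'a' => differ
  Position 8: 'c' vs 'c' => same
Total differences (Hamming distance): 5

5


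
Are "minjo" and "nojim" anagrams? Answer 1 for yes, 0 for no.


Strings: "minjo", "nojim"
Sorted first:  ijmno
Sorted second: ijmno
Sorted forms match => anagrams

1


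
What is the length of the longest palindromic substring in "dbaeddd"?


Input: "dbaeddd"
Checking substrings for palindromes:
  [4:7] "ddd" (len 3) => palindrome
  [4:6] "dd" (len 2) => palindrome
  [5:7] "dd" (len 2) => palindrome
Longest palindromic substring: "ddd" with length 3

3


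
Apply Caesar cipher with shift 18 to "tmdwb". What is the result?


Caesar cipher: shift "tmdwb" by 18
  't' (pos 19) + 18 = pos 11 = 'l'
  'm' (pos 12) + 18 = pos 4 = 'e'
  'd' (pos 3) + 18 = pos 21 = 'v'
  'w' (pos 22) + 18 = pos 14 = 'o'
  'b' (pos 1) + 18 = pos 19 = 't'
Result: levot

levot


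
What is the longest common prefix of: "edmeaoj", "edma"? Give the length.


Words: edmeaoj, edma
  Position 0: all 'e' => match
  Position 1: all 'd' => match
  Position 2: all 'm' => match
  Position 3: ('e', 'a') => mismatch, stop
LCP = "edm" (length 3)

3


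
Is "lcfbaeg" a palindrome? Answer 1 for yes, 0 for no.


Input: lcfbaeg
Reversed: geabfcl
  Compare pos 0 ('l') with pos 6 ('g'): MISMATCH
  Compare pos 1 ('c') with pos 5 ('e'): MISMATCH
  Compare pos 2 ('f') with pos 4 ('a'): MISMATCH
Result: not a palindrome

0


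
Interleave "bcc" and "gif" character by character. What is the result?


Interleaving "bcc" and "gif":
  Position 0: 'b' from first, 'g' from second => "bg"
  Position 1: 'c' from first, 'i' from second => "ci"
  Position 2: 'c' from first, 'f' from second => "cf"
Result: bgcicf

bgcicf


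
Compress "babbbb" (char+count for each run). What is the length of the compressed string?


Input: babbbb
Runs:
  'b' x 1 => "b1"
  'a' x 1 => "a1"
  'b' x 4 => "b4"
Compressed: "b1a1b4"
Compressed length: 6

6


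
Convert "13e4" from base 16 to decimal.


Input: "13e4" in base 16
Positional expansion:
  Digit '1' (value 1) x 16^3 = 4096
  Digit '3' (value 3) x 16^2 = 768
  Digit 'e' (value 14) x 16^1 = 224
  Digit '4' (value 4) x 16^0 = 4
Sum = 5092

5092


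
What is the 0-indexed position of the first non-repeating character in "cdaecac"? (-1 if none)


Input: cdaecac
Character frequencies:
  'a': 2
  'c': 3
  'd': 1
  'e': 1
Scanning left to right for freq == 1:
  Position 0 ('c'): freq=3, skip
  Position 1 ('d'): unique! => answer = 1

1


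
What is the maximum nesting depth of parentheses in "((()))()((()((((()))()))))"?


Input: "((()))()((()((((()))()))))"
Tracking depth:
  Position 0 '(': depth becomes 1
  Position 1 '(': depth becomes 2
  Position 2 '(': depth becomes 3
  Position 3 ')': depth becomes 2
  Position 4 ')': depth becomes 1
  Position 5 ')': depth becomes 0
  Position 6 '(': depth becomes 1
  Position 7 ')': depth becomes 0
  Position 8 '(': depth becomes 1
  Position 9 '(': depth becomes 2
  Position 10 '(': depth becomes 3
  Position 11 ')': depth becomes 2
  Position 12 '(': depth becomes 3
  Position 13 '(': depth becomes 4
  Position 14 '(': depth becomes 5
  Position 15 '(': depth becomes 6
  Position 16 '(': depth becomes 7
  Position 17 ')': depth becomes 6
  Position 18 ')': depth becomes 5
  Position 19 ')': depth becomes 4
  Position 20 '(': depth becomes 5
  Position 21 ')': depth becomes 4
  Position 22 ')': depth becomes 3
  Position 23 ')': depth becomes 2
  Position 24 ')': depth becomes 1
  Position 25 ')': depth becomes 0
Maximum depth reached: 7

7


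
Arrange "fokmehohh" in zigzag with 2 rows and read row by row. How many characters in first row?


Zigzag "fokmehohh" into 2 rows:
Placing characters:
  'f' => row 0
  'o' => row 1
  'k' => row 0
  'm' => row 1
  'e' => row 0
  'h' => row 1
  'o' => row 0
  'h' => row 1
  'h' => row 0
Rows:
  Row 0: "fkeoh"
  Row 1: "omhh"
First row length: 5

5


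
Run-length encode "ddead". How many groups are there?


Input: ddead
Scanning for consecutive runs:
  Group 1: 'd' x 2 (positions 0-1)
  Group 2: 'e' x 1 (positions 2-2)
  Group 3: 'a' x 1 (positions 3-3)
  Group 4: 'd' x 1 (positions 4-4)
Total groups: 4

4


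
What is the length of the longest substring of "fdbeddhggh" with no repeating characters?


Input: "fdbeddhggh"
Sliding window (track last position of each char):
  Position 0 ('f'): window [0,0] length 1 -- new best
  Position 1 ('d'): window [0,1] length 2 -- new best
  Position 2 ('b'): window [0,2] length 3 -- new best
  Position 3 ('e'): window [0,3] length 4 -- new best
  Position 4 ('d'): repeat (last at 1), move window start to 2
  Position 4 ('d'): window [2,4] length 3
  Position 5 ('d'): repeat (last at 4), move window start to 5
  Position 5 ('d'): window [5,5] length 1
  Position 6 ('h'): window [5,6] length 2
  Position 7 ('g'): window [5,7] length 3
  Position 8 ('g'): repeat (last at 7), move window start to 8
  Position 8 ('g'): window [8,8] length 1
  Position 9 ('h'): window [8,9] length 2
Longest substring with no repeats: "fdbe" with length 4

4


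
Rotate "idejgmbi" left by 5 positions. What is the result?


Input: "idejgmbi", rotate left by 5
First 5 characters: "idejg"
Remaining characters: "mbi"
Concatenate remaining + first: "mbi" + "idejg" = "mbiidejg"

mbiidejg


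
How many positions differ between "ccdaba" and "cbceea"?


Comparing "ccdaba" and "cbceea" position by position:
  Position 0: 'c' vs 'c' => same
  Position 1: 'c' vs 'b' => DIFFER
  Position 2: 'd' vs 'c' => DIFFER
  Position 3: 'a' vs 'e' => DIFFER
  Position 4: 'b' vs 'e' => DIFFER
  Position 5: 'a' vs 'a' => same
Positions that differ: 4

4


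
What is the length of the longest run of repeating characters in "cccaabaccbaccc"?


Input: "cccaabaccbaccc"
Scanning for longest run:
  Position 1 ('c'): continues run of 'c', length=2
  Position 2 ('c'): continues run of 'c', length=3
  Position 3 ('a'): new char, reset run to 1
  Position 4 ('a'): continues run of 'a', length=2
  Position 5 ('b'): new char, reset run to 1
  Position 6 ('a'): new char, reset run to 1
  Position 7 ('c'): new char, reset run to 1
  Position 8 ('c'): continues run of 'c', length=2
  Position 9 ('b'): new char, reset run to 1
  Position 10 ('a'): new char, reset run to 1
  Position 11 ('c'): new char, reset run to 1
  Position 12 ('c'): continues run of 'c', length=2
  Position 13 ('c'): continues run of 'c', length=3
Longest run: 'c' with length 3

3


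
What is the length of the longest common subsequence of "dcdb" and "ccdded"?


LCS of "dcdb" and "ccdded"
DP table:
           c    c    d    d    e    d
      0    0    0    0    0    0    0
  d   0    0    0    1    1    1    1
  c   0    1    1    1    1    1    1
  d   0    1    1    2    2    2    2
  b   0    1    1    2    2    2    2
LCS length = dp[4][6] = 2

2


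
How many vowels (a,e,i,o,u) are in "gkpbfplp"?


Input: gkpbfplp
Checking each character:
  'g' at position 0: consonant
  'k' at position 1: consonant
  'p' at position 2: consonant
  'b' at position 3: consonant
  'f' at position 4: consonant
  'p' at position 5: consonant
  'l' at position 6: consonant
  'p' at position 7: consonant
Total vowels: 0

0


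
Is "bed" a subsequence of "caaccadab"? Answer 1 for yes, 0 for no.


Check if "bed" is a subsequence of "caaccadab"
Greedy scan:
  Position 0 ('c'): no match needed
  Position 1 ('a'): no match needed
  Position 2 ('a'): no match needed
  Position 3 ('c'): no match needed
  Position 4 ('c'): no match needed
  Position 5 ('a'): no match needed
  Position 6 ('d'): no match needed
  Position 7 ('a'): no match needed
  Position 8 ('b'): matches sub[0] = 'b'
Only matched 1/3 characters => not a subsequence

0


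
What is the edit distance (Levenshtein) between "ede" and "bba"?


Computing edit distance: "ede" -> "bba"
DP table:
           b    b    a
      0    1    2    3
  e   1    1    2    3
  d   2    2    2    3
  e   3    3    3    3
Edit distance = dp[3][3] = 3

3


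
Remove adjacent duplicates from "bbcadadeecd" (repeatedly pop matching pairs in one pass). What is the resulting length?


Input: bbcadadeecd
Stack-based adjacent duplicate removal:
  Read 'b': push. Stack: b
  Read 'b': matches stack top 'b' => pop. Stack: (empty)
  Read 'c': push. Stack: c
  Read 'a': push. Stack: ca
  Read 'd': push. Stack: cad
  Read 'a': push. Stack: cada
  Read 'd': push. Stack: cadad
  Read 'e': push. Stack: cadade
  Read 'e': matches stack top 'e' => pop. Stack: cadad
  Read 'c': push. Stack: cadadc
  Read 'd': push. Stack: cadadcd
Final stack: "cadadcd" (length 7)

7


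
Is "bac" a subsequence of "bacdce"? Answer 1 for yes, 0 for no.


Check if "bac" is a subsequence of "bacdce"
Greedy scan:
  Position 0 ('b'): matches sub[0] = 'b'
  Position 1 ('a'): matches sub[1] = 'a'
  Position 2 ('c'): matches sub[2] = 'c'
  Position 3 ('d'): no match needed
  Position 4 ('c'): no match needed
  Position 5 ('e'): no match needed
All 3 characters matched => is a subsequence

1


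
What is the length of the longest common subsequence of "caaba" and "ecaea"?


LCS of "caaba" and "ecaea"
DP table:
           e    c    a    e    a
      0    0    0    0    0    0
  c   0    0    1    1    1    1
  a   0    0    1    2    2    2
  a   0    0    1    2    2    3
  b   0    0    1    2    2    3
  a   0    0    1    2    2    3
LCS length = dp[5][5] = 3

3


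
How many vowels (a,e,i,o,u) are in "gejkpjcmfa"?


Input: gejkpjcmfa
Checking each character:
  'g' at position 0: consonant
  'e' at position 1: vowel (running total: 1)
  'j' at position 2: consonant
  'k' at position 3: consonant
  'p' at position 4: consonant
  'j' at position 5: consonant
  'c' at position 6: consonant
  'm' at position 7: consonant
  'f' at position 8: consonant
  'a' at position 9: vowel (running total: 2)
Total vowels: 2

2


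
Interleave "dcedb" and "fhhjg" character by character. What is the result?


Interleaving "dcedb" and "fhhjg":
  Position 0: 'd' from first, 'f' from second => "df"
  Position 1: 'c' from first, 'h' from second => "ch"
  Position 2: 'e' from first, 'h' from second => "eh"
  Position 3: 'd' from first, 'j' from second => "dj"
  Position 4: 'b' from first, 'g' from second => "bg"
Result: dfchehdjbg

dfchehdjbg


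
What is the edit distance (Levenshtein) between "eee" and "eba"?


Computing edit distance: "eee" -> "eba"
DP table:
           e    b    a
      0    1    2    3
  e   1    0    1    2
  e   2    1    1    2
  e   3    2    2    2
Edit distance = dp[3][3] = 2

2


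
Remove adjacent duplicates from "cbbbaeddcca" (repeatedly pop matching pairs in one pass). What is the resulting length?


Input: cbbbaeddcca
Stack-based adjacent duplicate removal:
  Read 'c': push. Stack: c
  Read 'b': push. Stack: cb
  Read 'b': matches stack top 'b' => pop. Stack: c
  Read 'b': push. Stack: cb
  Read 'a': push. Stack: cba
  Read 'e': push. Stack: cbae
  Read 'd': push. Stack: cbaed
  Read 'd': matches stack top 'd' => pop. Stack: cbae
  Read 'c': push. Stack: cbaec
  Read 'c': matches stack top 'c' => pop. Stack: cbae
  Read 'a': push. Stack: cbaea
Final stack: "cbaea" (length 5)

5


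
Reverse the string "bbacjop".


Input: bbacjop
Reading characters right to left:
  Position 6: 'p'
  Position 5: 'o'
  Position 4: 'j'
  Position 3: 'c'
  Position 2: 'a'
  Position 1: 'b'
  Position 0: 'b'
Reversed: pojcabb

pojcabb


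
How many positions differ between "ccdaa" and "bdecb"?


Comparing "ccdaa" and "bdecb" position by position:
  Position 0: 'c' vs 'b' => DIFFER
  Position 1: 'c' vs 'd' => DIFFER
  Position 2: 'd' vs 'e' => DIFFER
  Position 3: 'a' vs 'c' => DIFFER
  Position 4: 'a' vs 'b' => DIFFER
Positions that differ: 5

5


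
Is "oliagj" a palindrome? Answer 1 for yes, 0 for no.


Input: oliagj
Reversed: jgailo
  Compare pos 0 ('o') with pos 5 ('j'): MISMATCH
  Compare pos 1 ('l') with pos 4 ('g'): MISMATCH
  Compare pos 2 ('i') with pos 3 ('a'): MISMATCH
Result: not a palindrome

0


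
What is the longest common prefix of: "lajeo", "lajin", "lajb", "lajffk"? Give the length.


Words: lajeo, lajin, lajb, lajffk
  Position 0: all 'l' => match
  Position 1: all 'a' => match
  Position 2: all 'j' => match
  Position 3: ('e', 'i', 'b', 'f') => mismatch, stop
LCP = "laj" (length 3)

3


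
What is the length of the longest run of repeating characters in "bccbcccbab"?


Input: "bccbcccbab"
Scanning for longest run:
  Position 1 ('c'): new char, reset run to 1
  Position 2 ('c'): continues run of 'c', length=2
  Position 3 ('b'): new char, reset run to 1
  Position 4 ('c'): new char, reset run to 1
  Position 5 ('c'): continues run of 'c', length=2
  Position 6 ('c'): continues run of 'c', length=3
  Position 7 ('b'): new char, reset run to 1
  Position 8 ('a'): new char, reset run to 1
  Position 9 ('b'): new char, reset run to 1
Longest run: 'c' with length 3

3
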